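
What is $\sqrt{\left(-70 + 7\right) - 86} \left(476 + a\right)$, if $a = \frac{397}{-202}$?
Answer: $\frac{95755 i \sqrt{149}}{202} \approx 5786.3 i$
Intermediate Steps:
$a = - \frac{397}{202}$ ($a = 397 \left(- \frac{1}{202}\right) = - \frac{397}{202} \approx -1.9653$)
$\sqrt{\left(-70 + 7\right) - 86} \left(476 + a\right) = \sqrt{\left(-70 + 7\right) - 86} \left(476 - \frac{397}{202}\right) = \sqrt{-63 - 86} \cdot \frac{95755}{202} = \sqrt{-149} \cdot \frac{95755}{202} = i \sqrt{149} \cdot \frac{95755}{202} = \frac{95755 i \sqrt{149}}{202}$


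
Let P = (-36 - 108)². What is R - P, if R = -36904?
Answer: -57640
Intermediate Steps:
P = 20736 (P = (-144)² = 20736)
R - P = -36904 - 1*20736 = -36904 - 20736 = -57640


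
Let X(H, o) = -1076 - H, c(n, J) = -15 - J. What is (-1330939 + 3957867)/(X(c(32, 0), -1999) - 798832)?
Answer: -2626928/799893 ≈ -3.2841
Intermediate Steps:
(-1330939 + 3957867)/(X(c(32, 0), -1999) - 798832) = (-1330939 + 3957867)/((-1076 - (-15 - 1*0)) - 798832) = 2626928/((-1076 - (-15 + 0)) - 798832) = 2626928/((-1076 - 1*(-15)) - 798832) = 2626928/((-1076 + 15) - 798832) = 2626928/(-1061 - 798832) = 2626928/(-799893) = 2626928*(-1/799893) = -2626928/799893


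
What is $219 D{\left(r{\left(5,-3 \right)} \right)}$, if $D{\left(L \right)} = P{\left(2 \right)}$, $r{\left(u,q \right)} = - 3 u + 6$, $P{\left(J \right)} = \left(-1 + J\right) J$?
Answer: $438$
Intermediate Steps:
$P{\left(J \right)} = J \left(-1 + J\right)$
$r{\left(u,q \right)} = 6 - 3 u$
$D{\left(L \right)} = 2$ ($D{\left(L \right)} = 2 \left(-1 + 2\right) = 2 \cdot 1 = 2$)
$219 D{\left(r{\left(5,-3 \right)} \right)} = 219 \cdot 2 = 438$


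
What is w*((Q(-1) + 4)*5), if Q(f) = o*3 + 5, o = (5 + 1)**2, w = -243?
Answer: -142155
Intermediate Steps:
o = 36 (o = 6**2 = 36)
Q(f) = 113 (Q(f) = 36*3 + 5 = 108 + 5 = 113)
w*((Q(-1) + 4)*5) = -243*(113 + 4)*5 = -28431*5 = -243*585 = -142155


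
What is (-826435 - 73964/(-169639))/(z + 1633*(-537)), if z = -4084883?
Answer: 140195533001/841715468756 ≈ 0.16656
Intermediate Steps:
(-826435 - 73964/(-169639))/(z + 1633*(-537)) = (-826435 - 73964/(-169639))/(-4084883 + 1633*(-537)) = (-826435 - 73964*(-1/169639))/(-4084883 - 876921) = (-826435 + 73964/169639)/(-4961804) = -140195533001/169639*(-1/4961804) = 140195533001/841715468756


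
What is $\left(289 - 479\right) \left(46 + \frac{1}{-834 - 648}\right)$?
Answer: $- \frac{340855}{39} \approx -8739.9$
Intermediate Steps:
$\left(289 - 479\right) \left(46 + \frac{1}{-834 - 648}\right) = - 190 \left(46 + \frac{1}{-1482}\right) = - 190 \left(46 - \frac{1}{1482}\right) = \left(-190\right) \frac{68171}{1482} = - \frac{340855}{39}$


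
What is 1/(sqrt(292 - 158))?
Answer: sqrt(134)/134 ≈ 0.086387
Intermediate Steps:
1/(sqrt(292 - 158)) = 1/(sqrt(134)) = sqrt(134)/134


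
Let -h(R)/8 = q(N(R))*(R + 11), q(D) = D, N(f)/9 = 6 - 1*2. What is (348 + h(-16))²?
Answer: 3196944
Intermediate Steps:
N(f) = 36 (N(f) = 9*(6 - 1*2) = 9*(6 - 2) = 9*4 = 36)
h(R) = -3168 - 288*R (h(R) = -288*(R + 11) = -288*(11 + R) = -8*(396 + 36*R) = -3168 - 288*R)
(348 + h(-16))² = (348 + (-3168 - 288*(-16)))² = (348 + (-3168 + 4608))² = (348 + 1440)² = 1788² = 3196944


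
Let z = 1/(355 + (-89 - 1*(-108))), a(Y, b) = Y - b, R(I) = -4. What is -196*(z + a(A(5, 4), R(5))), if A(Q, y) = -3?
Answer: -36750/187 ≈ -196.52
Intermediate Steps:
z = 1/374 (z = 1/(355 + (-89 + 108)) = 1/(355 + 19) = 1/374 ≈ 0.0026738)
-196*(z + a(A(5, 4), R(5))) = -196*(1/374 + (-3 - 1*(-4))) = -196*(1/374 + (-3 + 4)) = -196*(1/374 + 1) = -196*375/374 = -36750/187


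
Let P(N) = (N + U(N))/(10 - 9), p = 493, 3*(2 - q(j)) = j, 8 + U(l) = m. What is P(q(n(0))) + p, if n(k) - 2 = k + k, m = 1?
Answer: 1462/3 ≈ 487.33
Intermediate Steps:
n(k) = 2 + 2*k (n(k) = 2 + (k + k) = 2 + 2*k)
U(l) = -7 (U(l) = -8 + 1 = -7)
q(j) = 2 - j/3
P(N) = -7 + N (P(N) = (N - 7)/(10 - 9) = (-7 + N)/1 = (-7 + N)*1 = -7 + N)
P(q(n(0))) + p = (-7 + (2 - (2 + 2*0)/3)) + 493 = (-7 + (2 - (2 + 0)/3)) + 493 = (-7 + (2 - ⅓*2)) + 493 = (-7 + (2 - ⅔)) + 493 = (-7 + 4/3) + 493 = -17/3 + 493 = 1462/3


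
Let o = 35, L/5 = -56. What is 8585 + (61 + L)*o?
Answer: 920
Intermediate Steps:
L = -280 (L = 5*(-56) = -280)
8585 + (61 + L)*o = 8585 + (61 - 280)*35 = 8585 - 219*35 = 8585 - 7665 = 920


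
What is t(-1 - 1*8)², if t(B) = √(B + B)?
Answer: -18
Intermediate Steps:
t(B) = √2*√B (t(B) = √(2*B) = √2*√B)
t(-1 - 1*8)² = (√2*√(-1 - 1*8))² = (√2*√(-1 - 8))² = (√2*√(-9))² = (√2*(3*I))² = (3*I*√2)² = -18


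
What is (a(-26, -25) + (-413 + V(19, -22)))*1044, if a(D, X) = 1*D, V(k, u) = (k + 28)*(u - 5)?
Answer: -1783152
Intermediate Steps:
V(k, u) = (-5 + u)*(28 + k) (V(k, u) = (28 + k)*(-5 + u) = (-5 + u)*(28 + k))
a(D, X) = D
(a(-26, -25) + (-413 + V(19, -22)))*1044 = (-26 + (-413 + (-140 - 5*19 + 28*(-22) + 19*(-22))))*1044 = (-26 + (-413 + (-140 - 95 - 616 - 418)))*1044 = (-26 + (-413 - 1269))*1044 = (-26 - 1682)*1044 = -1708*1044 = -1783152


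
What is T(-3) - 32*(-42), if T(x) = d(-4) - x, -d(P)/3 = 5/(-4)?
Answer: 5403/4 ≈ 1350.8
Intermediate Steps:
d(P) = 15/4 (d(P) = -15/(-4) = -15*(-1)/4 = -3*(-5/4) = 15/4)
T(x) = 15/4 - x
T(-3) - 32*(-42) = (15/4 - 1*(-3)) - 32*(-42) = (15/4 + 3) + 1344 = 27/4 + 1344 = 5403/4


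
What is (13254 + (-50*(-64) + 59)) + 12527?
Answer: 29040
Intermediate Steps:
(13254 + (-50*(-64) + 59)) + 12527 = (13254 + (3200 + 59)) + 12527 = (13254 + 3259) + 12527 = 16513 + 12527 = 29040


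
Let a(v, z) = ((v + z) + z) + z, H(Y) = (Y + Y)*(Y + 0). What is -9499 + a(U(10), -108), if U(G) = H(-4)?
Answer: -9791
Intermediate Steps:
H(Y) = 2*Y² (H(Y) = (2*Y)*Y = 2*Y²)
U(G) = 32 (U(G) = 2*(-4)² = 2*16 = 32)
a(v, z) = v + 3*z (a(v, z) = (v + 2*z) + z = v + 3*z)
-9499 + a(U(10), -108) = -9499 + (32 + 3*(-108)) = -9499 + (32 - 324) = -9499 - 292 = -9791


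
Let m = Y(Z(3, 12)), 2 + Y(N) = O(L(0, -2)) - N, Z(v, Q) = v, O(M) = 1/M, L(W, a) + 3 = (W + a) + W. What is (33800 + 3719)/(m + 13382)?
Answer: 187595/66884 ≈ 2.8048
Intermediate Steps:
L(W, a) = -3 + a + 2*W (L(W, a) = -3 + ((W + a) + W) = -3 + (a + 2*W) = -3 + a + 2*W)
Y(N) = -11/5 - N (Y(N) = -2 + (1/(-3 - 2 + 2*0) - N) = -2 + (1/(-3 - 2 + 0) - N) = -2 + (1/(-5) - N) = -2 + (-1/5 - N) = -11/5 - N)
m = -26/5 (m = -11/5 - 1*3 = -11/5 - 3 = -26/5 ≈ -5.2000)
(33800 + 3719)/(m + 13382) = (33800 + 3719)/(-26/5 + 13382) = 37519/(66884/5) = 37519*(5/66884) = 187595/66884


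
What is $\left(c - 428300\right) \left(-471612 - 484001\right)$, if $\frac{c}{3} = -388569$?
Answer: $1523253811291$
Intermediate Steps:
$c = -1165707$ ($c = 3 \left(-388569\right) = -1165707$)
$\left(c - 428300\right) \left(-471612 - 484001\right) = \left(-1165707 - 428300\right) \left(-471612 - 484001\right) = \left(-1594007\right) \left(-955613\right) = 1523253811291$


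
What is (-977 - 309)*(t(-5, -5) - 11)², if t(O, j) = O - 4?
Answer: -514400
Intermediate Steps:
t(O, j) = -4 + O
(-977 - 309)*(t(-5, -5) - 11)² = (-977 - 309)*((-4 - 5) - 11)² = -1286*(-9 - 11)² = -1286*(-20)² = -1286*400 = -514400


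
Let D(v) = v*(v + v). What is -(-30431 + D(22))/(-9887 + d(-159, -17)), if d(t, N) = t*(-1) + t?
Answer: -29463/9887 ≈ -2.9800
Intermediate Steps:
D(v) = 2*v² (D(v) = v*(2*v) = 2*v²)
d(t, N) = 0 (d(t, N) = -t + t = 0)
-(-30431 + D(22))/(-9887 + d(-159, -17)) = -(-30431 + 2*22²)/(-9887 + 0) = -(-30431 + 2*484)/(-9887) = -(-30431 + 968)*(-1)/9887 = -(-29463)*(-1)/9887 = -1*29463/9887 = -29463/9887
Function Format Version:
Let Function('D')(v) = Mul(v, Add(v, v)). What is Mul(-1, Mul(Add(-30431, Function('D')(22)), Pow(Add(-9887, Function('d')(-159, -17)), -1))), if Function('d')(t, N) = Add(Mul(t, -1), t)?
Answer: Rational(-29463, 9887) ≈ -2.9800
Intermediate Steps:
Function('D')(v) = Mul(2, Pow(v, 2)) (Function('D')(v) = Mul(v, Mul(2, v)) = Mul(2, Pow(v, 2)))
Function('d')(t, N) = 0 (Function('d')(t, N) = Add(Mul(-1, t), t) = 0)
Mul(-1, Mul(Add(-30431, Function('D')(22)), Pow(Add(-9887, Function('d')(-159, -17)), -1))) = Mul(-1, Mul(Add(-30431, Mul(2, Pow(22, 2))), Pow(Add(-9887, 0), -1))) = Mul(-1, Mul(Add(-30431, Mul(2, 484)), Pow(-9887, -1))) = Mul(-1, Mul(Add(-30431, 968), Rational(-1, 9887))) = Mul(-1, Mul(-29463, Rational(-1, 9887))) = Mul(-1, Rational(29463, 9887)) = Rational(-29463, 9887)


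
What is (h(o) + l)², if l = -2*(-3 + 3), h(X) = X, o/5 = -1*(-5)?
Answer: 625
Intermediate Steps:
o = 25 (o = 5*(-1*(-5)) = 5*5 = 25)
l = 0 (l = -2*0 = 0)
(h(o) + l)² = (25 + 0)² = 25² = 625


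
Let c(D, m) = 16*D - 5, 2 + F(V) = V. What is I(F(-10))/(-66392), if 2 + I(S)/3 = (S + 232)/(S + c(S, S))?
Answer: 87/630724 ≈ 0.00013794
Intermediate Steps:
F(V) = -2 + V
c(D, m) = -5 + 16*D
I(S) = -6 + 3*(232 + S)/(-5 + 17*S) (I(S) = -6 + 3*((S + 232)/(S + (-5 + 16*S))) = -6 + 3*((232 + S)/(-5 + 17*S)) = -6 + 3*(232 + S)/(-5 + 17*S))
I(F(-10))/(-66392) = (33*(22 - 3*(-2 - 10))/(-5 + 17*(-2 - 10)))/(-66392) = (33*(22 - 3*(-12))/(-5 + 17*(-12)))*(-1/66392) = (33*(22 + 36)/(-5 - 204))*(-1/66392) = (33*58/(-209))*(-1/66392) = (33*(-1/209)*58)*(-1/66392) = -174/19*(-1/66392) = 87/630724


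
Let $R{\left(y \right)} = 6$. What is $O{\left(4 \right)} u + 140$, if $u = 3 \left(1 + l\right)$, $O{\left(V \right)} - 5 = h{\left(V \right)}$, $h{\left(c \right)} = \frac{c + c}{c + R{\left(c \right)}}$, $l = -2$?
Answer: $\frac{613}{5} \approx 122.6$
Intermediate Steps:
$h{\left(c \right)} = \frac{2 c}{6 + c}$ ($h{\left(c \right)} = \frac{c + c}{c + 6} = \frac{2 c}{6 + c}$)
$O{\left(V \right)} = 5 + \frac{2 V}{6 + V}$
$u = -3$ ($u = 3 \left(1 - 2\right) = 3 \left(-1\right) = -3$)
$O{\left(4 \right)} u + 140 = \frac{30 + 7 \cdot 4}{6 + 4} \left(-3\right) + 140 = \frac{30 + 28}{10} \left(-3\right) + 140 = \frac{1}{10} \cdot 58 \left(-3\right) + 140 = \frac{29}{5} \left(-3\right) + 140 = - \frac{87}{5} + 140 = \frac{613}{5}$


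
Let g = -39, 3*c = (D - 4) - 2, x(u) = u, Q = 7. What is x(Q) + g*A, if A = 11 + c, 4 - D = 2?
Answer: -370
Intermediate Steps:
D = 2 (D = 4 - 1*2 = 4 - 2 = 2)
c = -4/3 (c = ((2 - 4) - 2)/3 = (-2 - 2)/3 = (⅓)*(-4) = -4/3 ≈ -1.3333)
A = 29/3 (A = 11 - 4/3 = 29/3 ≈ 9.6667)
x(Q) + g*A = 7 - 39*29/3 = 7 - 377 = -370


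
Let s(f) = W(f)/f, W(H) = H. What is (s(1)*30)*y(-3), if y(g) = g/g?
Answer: 30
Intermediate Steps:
y(g) = 1
s(f) = 1 (s(f) = f/f = 1)
(s(1)*30)*y(-3) = (1*30)*1 = 30*1 = 30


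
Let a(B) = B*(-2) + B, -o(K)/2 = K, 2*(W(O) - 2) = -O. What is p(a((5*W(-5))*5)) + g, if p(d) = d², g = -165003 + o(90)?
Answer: -610107/4 ≈ -1.5253e+5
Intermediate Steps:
W(O) = 2 - O/2 (W(O) = 2 + (-O)/2 = 2 - O/2)
o(K) = -2*K
a(B) = -B (a(B) = -2*B + B = -B)
g = -165183 (g = -165003 - 2*90 = -165003 - 180 = -165183)
p(a((5*W(-5))*5)) + g = (-5*(2 - ½*(-5))*5)² - 165183 = (-5*(2 + 5/2)*5)² - 165183 = (-5*(9/2)*5)² - 165183 = (-45*5/2)² - 165183 = (-1*225/2)² - 165183 = (-225/2)² - 165183 = 50625/4 - 165183 = -610107/4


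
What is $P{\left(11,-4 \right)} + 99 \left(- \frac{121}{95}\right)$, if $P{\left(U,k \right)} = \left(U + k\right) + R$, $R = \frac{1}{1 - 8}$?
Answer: $- \frac{79293}{665} \approx -119.24$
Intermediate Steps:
$R = - \frac{1}{7}$ ($R = \frac{1}{-7} = - \frac{1}{7} \approx -0.14286$)
$P{\left(U,k \right)} = - \frac{1}{7} + U + k$ ($P{\left(U,k \right)} = \left(U + k\right) - \frac{1}{7} = - \frac{1}{7} + U + k$)
$P{\left(11,-4 \right)} + 99 \left(- \frac{121}{95}\right) = \left(- \frac{1}{7} + 11 - 4\right) + 99 \left(- \frac{121}{95}\right) = \frac{48}{7} + 99 \left(\left(-121\right) \frac{1}{95}\right) = \frac{48}{7} + 99 \left(- \frac{121}{95}\right) = \frac{48}{7} - \frac{11979}{95} = - \frac{79293}{665}$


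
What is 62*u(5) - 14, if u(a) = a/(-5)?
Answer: -76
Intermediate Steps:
u(a) = -a/5 (u(a) = a*(-1/5) = -a/5)
62*u(5) - 14 = 62*(-1/5*5) - 14 = 62*(-1) - 14 = -62 - 14 = -76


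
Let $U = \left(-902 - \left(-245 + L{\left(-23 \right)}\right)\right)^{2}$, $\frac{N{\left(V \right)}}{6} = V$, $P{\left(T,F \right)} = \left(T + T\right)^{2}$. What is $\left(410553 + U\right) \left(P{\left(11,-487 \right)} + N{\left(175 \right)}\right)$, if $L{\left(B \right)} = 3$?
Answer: $1297998702$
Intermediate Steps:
$P{\left(T,F \right)} = 4 T^{2}$ ($P{\left(T,F \right)} = \left(2 T\right)^{2} = 4 T^{2}$)
$N{\left(V \right)} = 6 V$
$U = 435600$ ($U = \left(-902 + \left(245 - 3\right)\right)^{2} = \left(-902 + 242\right)^{2} = \left(-660\right)^{2} = 435600$)
$\left(410553 + U\right) \left(P{\left(11,-487 \right)} + N{\left(175 \right)}\right) = \left(410553 + 435600\right) \left(4 \cdot 11^{2} + 6 \cdot 175\right) = 846153 \left(4 \cdot 121 + 1050\right) = 846153 \left(484 + 1050\right) = 846153 \cdot 1534 = 1297998702$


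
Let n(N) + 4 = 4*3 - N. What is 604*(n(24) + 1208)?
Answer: 719968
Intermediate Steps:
n(N) = 8 - N (n(N) = -4 + (4*3 - N) = -4 + (12 - N) = 8 - N)
604*(n(24) + 1208) = 604*((8 - 1*24) + 1208) = 604*((8 - 24) + 1208) = 604*(-16 + 1208) = 604*1192 = 719968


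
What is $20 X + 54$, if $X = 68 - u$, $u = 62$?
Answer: $174$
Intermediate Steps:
$X = 6$ ($X = 68 - 62 = 6$)
$20 X + 54 = 20 \cdot 6 + 54 = 120 + 54 = 174$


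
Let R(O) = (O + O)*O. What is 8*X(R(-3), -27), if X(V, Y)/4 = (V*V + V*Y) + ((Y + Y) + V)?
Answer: -6336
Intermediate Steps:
R(O) = 2*O² (R(O) = (2*O)*O = 2*O²)
X(V, Y) = 4*V + 4*V² + 8*Y + 4*V*Y (X(V, Y) = 4*((V*V + V*Y) + ((Y + Y) + V)) = 4*((V² + V*Y) + (2*Y + V)) = 4*((V² + V*Y) + (V + 2*Y)) = 4*(V + V² + 2*Y + V*Y) = 4*V + 4*V² + 8*Y + 4*V*Y)
8*X(R(-3), -27) = 8*(4*(2*(-3)²) + 4*(2*(-3)²)² + 8*(-27) + 4*(2*(-3)²)*(-27)) = 8*(4*(2*9) + 4*(2*9)² - 216 + 4*(2*9)*(-27)) = 8*(4*18 + 4*18² - 216 + 4*18*(-27)) = 8*(72 + 4*324 - 216 - 1944) = 8*(72 + 1296 - 216 - 1944) = 8*(-792) = -6336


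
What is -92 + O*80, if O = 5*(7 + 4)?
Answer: 4308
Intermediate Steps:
O = 55 (O = 5*11 = 55)
-92 + O*80 = -92 + 55*80 = -92 + 4400 = 4308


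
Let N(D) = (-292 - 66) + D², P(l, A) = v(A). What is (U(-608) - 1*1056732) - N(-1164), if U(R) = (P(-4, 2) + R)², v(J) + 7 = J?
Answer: -2035501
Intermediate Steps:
v(J) = -7 + J
P(l, A) = -7 + A
N(D) = -358 + D²
U(R) = (-5 + R)² (U(R) = ((-7 + 2) + R)² = (-5 + R)²)
(U(-608) - 1*1056732) - N(-1164) = ((-5 - 608)² - 1*1056732) - (-358 + (-1164)²) = ((-613)² - 1056732) - (-358 + 1354896) = (375769 - 1056732) - 1*1354538 = -680963 - 1354538 = -2035501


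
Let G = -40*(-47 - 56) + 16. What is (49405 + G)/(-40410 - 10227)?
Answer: -17847/16879 ≈ -1.0574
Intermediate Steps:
G = 4136 (G = -40*(-103) + 16 = 4120 + 16 = 4136)
(49405 + G)/(-40410 - 10227) = (49405 + 4136)/(-40410 - 10227) = 53541/(-50637) = 53541*(-1/50637) = -17847/16879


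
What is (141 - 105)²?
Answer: 1296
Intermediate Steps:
(141 - 105)² = 36² = 1296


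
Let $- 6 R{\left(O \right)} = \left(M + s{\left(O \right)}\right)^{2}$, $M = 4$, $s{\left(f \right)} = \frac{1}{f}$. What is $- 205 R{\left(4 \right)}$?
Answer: $\frac{59245}{96} \approx 617.14$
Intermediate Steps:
$R{\left(O \right)} = - \frac{\left(4 + \frac{1}{O}\right)^{2}}{6}$
$- 205 R{\left(4 \right)} = - 205 \left(- \frac{\left(1 + 4 \cdot 4\right)^{2}}{6 \cdot 16}\right) = - 205 \left(\left(- \frac{1}{6}\right) \frac{1}{16} \left(1 + 16\right)^{2}\right) = - 205 \left(\left(- \frac{1}{6}\right) \frac{1}{16} \cdot 17^{2}\right) = - 205 \left(\left(- \frac{1}{6}\right) \frac{1}{16} \cdot 289\right) = \left(-205\right) \left(- \frac{289}{96}\right) = \frac{59245}{96}$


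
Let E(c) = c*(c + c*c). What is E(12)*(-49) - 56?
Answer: -91784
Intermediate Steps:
E(c) = c*(c + c**2)
E(12)*(-49) - 56 = (12**2*(1 + 12))*(-49) - 56 = (144*13)*(-49) - 56 = 1872*(-49) - 56 = -91728 - 56 = -91784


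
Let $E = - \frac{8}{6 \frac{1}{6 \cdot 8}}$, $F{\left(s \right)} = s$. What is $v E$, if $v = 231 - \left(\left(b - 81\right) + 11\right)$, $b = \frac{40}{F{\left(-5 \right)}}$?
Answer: $-19776$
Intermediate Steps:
$b = -8$ ($b = \frac{40}{-5} = 40 \left(- \frac{1}{5}\right) = -8$)
$E = -64$ ($E = - \frac{8}{6 \cdot \frac{1}{48}} = - 8 \frac{1}{\frac{1}{8}} = \left(-8\right) 8 = -64$)
$v = 309$ ($v = 231 - \left(\left(-8 - 81\right) + 11\right) = 231 - \left(-89 + 11\right) = 231 - -78 = 231 + 78 = 309$)
$v E = 309 \left(-64\right) = -19776$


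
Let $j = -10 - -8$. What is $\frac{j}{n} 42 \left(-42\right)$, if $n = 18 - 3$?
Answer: $\frac{1176}{5} \approx 235.2$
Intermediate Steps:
$n = 15$ ($n = 18 - 3 = 15$)
$j = -2$ ($j = -10 + 8 = -2$)
$\frac{j}{n} 42 \left(-42\right) = - \frac{2}{15} \cdot 42 \left(-42\right) = \left(-2\right) \frac{1}{15} \cdot 42 \left(-42\right) = \left(- \frac{2}{15}\right) 42 \left(-42\right) = \left(- \frac{28}{5}\right) \left(-42\right) = \frac{1176}{5}$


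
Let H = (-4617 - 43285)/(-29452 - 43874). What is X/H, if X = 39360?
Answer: 1443055680/23951 ≈ 60250.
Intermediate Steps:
H = 23951/36663 (H = -47902/(-73326) = -47902*(-1/73326) = 23951/36663 ≈ 0.65327)
X/H = 39360/(23951/36663) = 39360*(36663/23951) = 1443055680/23951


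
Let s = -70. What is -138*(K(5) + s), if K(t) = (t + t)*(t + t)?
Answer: -4140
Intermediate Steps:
K(t) = 4*t² (K(t) = (2*t)*(2*t) = 4*t²)
-138*(K(5) + s) = -138*(4*5² - 70) = -138*(4*25 - 70) = -138*(100 - 70) = -138*30 = -4140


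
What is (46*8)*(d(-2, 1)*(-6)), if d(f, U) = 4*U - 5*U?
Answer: 2208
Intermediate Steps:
d(f, U) = -U
(46*8)*(d(-2, 1)*(-6)) = (46*8)*(-1*1*(-6)) = 368*(-1*(-6)) = 368*6 = 2208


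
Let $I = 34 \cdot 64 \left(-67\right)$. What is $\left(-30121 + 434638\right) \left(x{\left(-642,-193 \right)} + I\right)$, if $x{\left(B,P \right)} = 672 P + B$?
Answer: $-111699279210$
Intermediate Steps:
$x{\left(B,P \right)} = B + 672 P$
$I = -145792$ ($I = 2176 \left(-67\right) = -145792$)
$\left(-30121 + 434638\right) \left(x{\left(-642,-193 \right)} + I\right) = \left(-30121 + 434638\right) \left(\left(-642 + 672 \left(-193\right)\right) - 145792\right) = 404517 \left(\left(-642 - 129696\right) - 145792\right) = 404517 \left(-130338 - 145792\right) = 404517 \left(-276130\right) = -111699279210$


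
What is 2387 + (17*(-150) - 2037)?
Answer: -2200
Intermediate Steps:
2387 + (17*(-150) - 2037) = 2387 + (-2550 - 2037) = 2387 - 4587 = -2200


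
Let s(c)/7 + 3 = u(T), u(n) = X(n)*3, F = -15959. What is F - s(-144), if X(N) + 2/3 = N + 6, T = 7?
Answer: -16197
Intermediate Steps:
X(N) = 16/3 + N (X(N) = -⅔ + (N + 6) = -⅔ + (6 + N) = 16/3 + N)
u(n) = 16 + 3*n (u(n) = (16/3 + n)*3 = 16 + 3*n)
s(c) = 238 (s(c) = -21 + 7*(16 + 3*7) = -21 + 7*(16 + 21) = -21 + 7*37 = -21 + 259 = 238)
F - s(-144) = -15959 - 1*238 = -15959 - 238 = -16197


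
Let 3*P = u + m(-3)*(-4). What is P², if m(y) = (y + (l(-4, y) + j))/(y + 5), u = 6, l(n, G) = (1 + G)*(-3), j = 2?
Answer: 16/9 ≈ 1.7778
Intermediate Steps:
l(n, G) = -3 - 3*G
m(y) = (-1 - 2*y)/(5 + y) (m(y) = (y + ((-3 - 3*y) + 2))/(y + 5) = (y + (-1 - 3*y))/(5 + y) = (-1 - 2*y)/(5 + y))
P = -4/3 (P = (6 + ((-1 - 2*(-3))/(5 - 3))*(-4))/3 = (6 + ((-1 + 6)/2)*(-4))/3 = (6 + ((½)*5)*(-4))/3 = (6 + (5/2)*(-4))/3 = (6 - 10)/3 = (⅓)*(-4) = -4/3 ≈ -1.3333)
P² = (-4/3)² = 16/9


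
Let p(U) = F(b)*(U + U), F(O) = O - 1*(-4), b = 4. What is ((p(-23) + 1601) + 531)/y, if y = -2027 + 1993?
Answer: -882/17 ≈ -51.882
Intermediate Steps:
F(O) = 4 + O (F(O) = O + 4 = 4 + O)
p(U) = 16*U (p(U) = (4 + 4)*(U + U) = 8*(2*U) = 16*U)
y = -34
((p(-23) + 1601) + 531)/y = ((16*(-23) + 1601) + 531)/(-34) = ((-368 + 1601) + 531)*(-1/34) = (1233 + 531)*(-1/34) = 1764*(-1/34) = -882/17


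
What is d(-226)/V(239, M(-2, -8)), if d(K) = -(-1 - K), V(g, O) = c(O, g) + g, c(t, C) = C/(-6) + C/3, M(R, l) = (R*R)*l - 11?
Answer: -1350/1673 ≈ -0.80693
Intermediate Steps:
M(R, l) = -11 + l*R² (M(R, l) = R²*l - 11 = l*R² - 11 = -11 + l*R²)
c(t, C) = C/6 (c(t, C) = C*(-⅙) + C*(⅓) = -C/6 + C/3 = C/6)
V(g, O) = 7*g/6 (V(g, O) = g/6 + g = 7*g/6)
d(K) = 1 + K
d(-226)/V(239, M(-2, -8)) = (1 - 226)/(((7/6)*239)) = -225/1673/6 = -225*6/1673 = -1350/1673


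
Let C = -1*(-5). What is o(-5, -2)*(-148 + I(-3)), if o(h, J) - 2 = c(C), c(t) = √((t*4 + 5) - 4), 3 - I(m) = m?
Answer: -284 - 142*√21 ≈ -934.73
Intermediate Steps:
C = 5
I(m) = 3 - m
c(t) = √(1 + 4*t) (c(t) = √((4*t + 5) - 4) = √((5 + 4*t) - 4) = √(1 + 4*t))
o(h, J) = 2 + √21 (o(h, J) = 2 + √(1 + 4*5) = 2 + √(1 + 20) = 2 + √21)
o(-5, -2)*(-148 + I(-3)) = (2 + √21)*(-148 + (3 - 1*(-3))) = (2 + √21)*(-148 + (3 + 3)) = (2 + √21)*(-148 + 6) = (2 + √21)*(-142) = -284 - 142*√21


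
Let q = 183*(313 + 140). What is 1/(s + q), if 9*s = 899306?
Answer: 9/1645397 ≈ 5.4698e-6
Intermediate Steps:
s = 899306/9 (s = (1/9)*899306 = 899306/9 ≈ 99923.)
q = 82899 (q = 183*453 = 82899)
1/(s + q) = 1/(899306/9 + 82899) = 1/(1645397/9) = 9/1645397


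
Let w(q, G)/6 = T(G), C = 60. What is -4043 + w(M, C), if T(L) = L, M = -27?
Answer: -3683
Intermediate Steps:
w(q, G) = 6*G
-4043 + w(M, C) = -4043 + 6*60 = -4043 + 360 = -3683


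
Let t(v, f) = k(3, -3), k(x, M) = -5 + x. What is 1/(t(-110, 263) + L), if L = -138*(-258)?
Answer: 1/35602 ≈ 2.8088e-5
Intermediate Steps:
t(v, f) = -2 (t(v, f) = -5 + 3 = -2)
L = 35604
1/(t(-110, 263) + L) = 1/(-2 + 35604) = 1/35602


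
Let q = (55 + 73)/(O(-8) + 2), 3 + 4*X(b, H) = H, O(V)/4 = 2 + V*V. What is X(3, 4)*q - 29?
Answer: -3841/133 ≈ -28.880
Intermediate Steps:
O(V) = 8 + 4*V**2 (O(V) = 4*(2 + V*V) = 4*(2 + V**2) = 8 + 4*V**2)
X(b, H) = -3/4 + H/4
q = 64/133 (q = (55 + 73)/((8 + 4*(-8)**2) + 2) = 128/((8 + 4*64) + 2) = 128/((8 + 256) + 2) = 128/(264 + 2) = 128/266 = 128*(1/266) = 64/133 ≈ 0.48120)
X(3, 4)*q - 29 = (-3/4 + (1/4)*4)*(64/133) - 29 = (-3/4 + 1)*(64/133) - 29 = (1/4)*(64/133) - 29 = 16/133 - 29 = -3841/133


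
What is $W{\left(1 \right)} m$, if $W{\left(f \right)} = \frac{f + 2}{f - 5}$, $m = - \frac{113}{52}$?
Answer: $\frac{339}{208} \approx 1.6298$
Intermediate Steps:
$m = - \frac{113}{52}$ ($m = \left(-113\right) \frac{1}{52} = - \frac{113}{52} \approx -2.1731$)
$W{\left(f \right)} = \frac{2 + f}{-5 + f}$
$W{\left(1 \right)} m = \frac{2 + 1}{-5 + 1} \left(- \frac{113}{52}\right) = \frac{1}{-4} \cdot 3 \left(- \frac{113}{52}\right) = \left(- \frac{1}{4}\right) 3 \left(- \frac{113}{52}\right) = \left(- \frac{3}{4}\right) \left(- \frac{113}{52}\right) = \frac{339}{208}$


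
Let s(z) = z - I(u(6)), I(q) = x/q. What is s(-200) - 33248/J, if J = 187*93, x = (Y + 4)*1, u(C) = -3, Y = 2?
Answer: -3476666/17391 ≈ -199.91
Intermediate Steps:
x = 6 (x = (2 + 4)*1 = 6*1 = 6)
J = 17391
I(q) = 6/q
s(z) = 2 + z (s(z) = z - 6/(-3) = z - 6*(-1)/3 = z - 1*(-2) = z + 2 = 2 + z)
s(-200) - 33248/J = (2 - 200) - 33248/17391 = -198 - 33248*1/17391 = -198 - 33248/17391 = -3476666/17391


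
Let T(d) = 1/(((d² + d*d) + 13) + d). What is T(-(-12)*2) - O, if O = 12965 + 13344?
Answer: -31281400/1189 ≈ -26309.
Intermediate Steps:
O = 26309
T(d) = 1/(13 + d + 2*d²) (T(d) = 1/(((d² + d²) + 13) + d) = 1/((2*d² + 13) + d) = 1/((13 + 2*d²) + d) = 1/(13 + d + 2*d²))
T(-(-12)*2) - O = 1/(13 - (-12)*2 + 2*(-(-12)*2)²) - 1*26309 = 1/(13 - 1*(-24) + 2*(-1*(-24))²) - 26309 = 1/(13 + 24 + 2*24²) - 26309 = 1/(13 + 24 + 2*576) - 26309 = 1/(13 + 24 + 1152) - 26309 = 1/1189 - 26309 = -31281400/1189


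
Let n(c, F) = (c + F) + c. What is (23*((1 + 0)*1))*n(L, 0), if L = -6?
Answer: -276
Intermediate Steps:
n(c, F) = F + 2*c (n(c, F) = (F + c) + c = F + 2*c)
(23*((1 + 0)*1))*n(L, 0) = (23*((1 + 0)*1))*(0 + 2*(-6)) = (23*(1*1))*(0 - 12) = (23*1)*(-12) = 23*(-12) = -276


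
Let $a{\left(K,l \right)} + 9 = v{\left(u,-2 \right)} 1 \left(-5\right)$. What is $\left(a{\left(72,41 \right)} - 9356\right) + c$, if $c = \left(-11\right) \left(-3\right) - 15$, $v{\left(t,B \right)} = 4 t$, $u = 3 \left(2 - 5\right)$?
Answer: $-9167$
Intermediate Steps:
$u = -9$ ($u = 3 \left(-3\right) = -9$)
$a{\left(K,l \right)} = 171$ ($a{\left(K,l \right)} = -9 + 4 \left(-9\right) 1 \left(-5\right) = -9 + \left(-36\right) 1 \left(-5\right) = -9 - -180 = -9 + 180 = 171$)
$c = 18$ ($c = 33 - 15 = 18$)
$\left(a{\left(72,41 \right)} - 9356\right) + c = \left(171 - 9356\right) + 18 = -9185 + 18 = -9167$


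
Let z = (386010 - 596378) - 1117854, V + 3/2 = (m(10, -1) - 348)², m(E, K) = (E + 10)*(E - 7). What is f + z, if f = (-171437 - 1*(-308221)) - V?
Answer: -2548761/2 ≈ -1.2744e+6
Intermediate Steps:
m(E, K) = (-7 + E)*(10 + E) (m(E, K) = (10 + E)*(-7 + E) = (-7 + E)*(10 + E))
V = 165885/2 (V = -3/2 + ((-70 + 10² + 3*10) - 348)² = -3/2 + ((-70 + 100 + 30) - 348)² = -3/2 + (60 - 348)² = -3/2 + (-288)² = -3/2 + 82944 = 165885/2 ≈ 82943.)
f = 107683/2 (f = (-171437 - 1*(-308221)) - 1*165885/2 = (-171437 + 308221) - 165885/2 = 136784 - 165885/2 = 107683/2 ≈ 53842.)
z = -1328222 (z = -210368 - 1117854 = -1328222)
f + z = 107683/2 - 1328222 = -2548761/2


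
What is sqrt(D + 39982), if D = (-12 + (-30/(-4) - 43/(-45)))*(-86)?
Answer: sqrt(9064535)/15 ≈ 200.72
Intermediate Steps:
D = 13717/45 (D = (-12 + (-30*(-1/4) - 43*(-1/45)))*(-86) = (-12 + (15/2 + 43/45))*(-86) = (-12 + 761/90)*(-86) = -319/90*(-86) = 13717/45 ≈ 304.82)
sqrt(D + 39982) = sqrt(13717/45 + 39982) = sqrt(1812907/45) = sqrt(9064535)/15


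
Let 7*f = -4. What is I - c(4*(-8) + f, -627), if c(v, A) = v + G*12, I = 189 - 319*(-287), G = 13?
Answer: 641330/7 ≈ 91619.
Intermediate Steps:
f = -4/7 (f = (1/7)*(-4) = -4/7 ≈ -0.57143)
I = 91742 (I = 189 + 91553 = 91742)
c(v, A) = 156 + v (c(v, A) = v + 13*12 = v + 156 = 156 + v)
I - c(4*(-8) + f, -627) = 91742 - (156 + (4*(-8) - 4/7)) = 91742 - (156 + (-32 - 4/7)) = 91742 - (156 - 228/7) = 91742 - 1*864/7 = 91742 - 864/7 = 641330/7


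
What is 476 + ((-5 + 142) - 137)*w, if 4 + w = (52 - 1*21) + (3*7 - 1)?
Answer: 476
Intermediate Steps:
w = 47 (w = -4 + ((52 - 1*21) + (3*7 - 1)) = -4 + ((52 - 21) + (21 - 1)) = -4 + (31 + 20) = -4 + 51 = 47)
476 + ((-5 + 142) - 137)*w = 476 + ((-5 + 142) - 137)*47 = 476 + (137 - 137)*47 = 476 + 0*47 = 476 + 0 = 476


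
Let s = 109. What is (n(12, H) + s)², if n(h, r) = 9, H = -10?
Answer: 13924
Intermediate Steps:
(n(12, H) + s)² = (9 + 109)² = 118² = 13924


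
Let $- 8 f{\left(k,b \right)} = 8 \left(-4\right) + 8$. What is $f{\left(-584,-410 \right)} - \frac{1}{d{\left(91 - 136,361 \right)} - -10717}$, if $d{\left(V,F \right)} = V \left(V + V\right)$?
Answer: $\frac{44300}{14767} \approx 2.9999$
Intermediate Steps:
$f{\left(k,b \right)} = 3$ ($f{\left(k,b \right)} = - \frac{8 \left(-4\right) + 8}{8} = - \frac{-32 + 8}{8} = \left(- \frac{1}{8}\right) \left(-24\right) = 3$)
$d{\left(V,F \right)} = 2 V^{2}$ ($d{\left(V,F \right)} = V 2 V = 2 V^{2}$)
$f{\left(-584,-410 \right)} - \frac{1}{d{\left(91 - 136,361 \right)} - -10717} = 3 - \frac{1}{2 \left(91 - 136\right)^{2} - -10717} = 3 - \frac{1}{2 \left(-45\right)^{2} + \left(-102 + 10819\right)} = 3 - \frac{1}{2 \cdot 2025 + 10717} = 3 - \frac{1}{4050 + 10717} = 3 - \frac{1}{14767} = \frac{44300}{14767}$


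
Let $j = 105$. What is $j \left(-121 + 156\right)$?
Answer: $3675$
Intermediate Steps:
$j \left(-121 + 156\right) = 105 \left(-121 + 156\right) = 105 \cdot 35 = 3675$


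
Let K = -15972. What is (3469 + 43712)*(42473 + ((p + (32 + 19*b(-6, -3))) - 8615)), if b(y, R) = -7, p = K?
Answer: 839114085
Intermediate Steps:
p = -15972
(3469 + 43712)*(42473 + ((p + (32 + 19*b(-6, -3))) - 8615)) = (3469 + 43712)*(42473 + ((-15972 + (32 + 19*(-7))) - 8615)) = 47181*(42473 + ((-15972 + (32 - 133)) - 8615)) = 47181*(42473 + ((-15972 - 101) - 8615)) = 47181*(42473 + (-16073 - 8615)) = 47181*(42473 - 24688) = 47181*17785 = 839114085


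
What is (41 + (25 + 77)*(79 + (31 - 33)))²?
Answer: 62331025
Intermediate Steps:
(41 + (25 + 77)*(79 + (31 - 33)))² = (41 + 102*(79 - 2))² = (41 + 102*77)² = (41 + 7854)² = 7895² = 62331025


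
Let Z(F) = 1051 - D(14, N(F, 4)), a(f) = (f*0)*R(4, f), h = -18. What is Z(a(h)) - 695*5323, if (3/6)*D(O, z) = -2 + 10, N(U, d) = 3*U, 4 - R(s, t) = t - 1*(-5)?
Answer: -3698450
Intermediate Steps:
R(s, t) = -1 - t (R(s, t) = 4 - (t - 1*(-5)) = 4 - (t + 5) = 4 - (5 + t) = 4 + (-5 - t) = -1 - t)
D(O, z) = 16 (D(O, z) = 2*(-2 + 10) = 2*8 = 16)
a(f) = 0 (a(f) = (f*0)*(-1 - f) = 0*(-1 - f) = 0)
Z(F) = 1035 (Z(F) = 1051 - 1*16 = 1051 - 16 = 1035)
Z(a(h)) - 695*5323 = 1035 - 695*5323 = 1035 - 1*3699485 = 1035 - 3699485 = -3698450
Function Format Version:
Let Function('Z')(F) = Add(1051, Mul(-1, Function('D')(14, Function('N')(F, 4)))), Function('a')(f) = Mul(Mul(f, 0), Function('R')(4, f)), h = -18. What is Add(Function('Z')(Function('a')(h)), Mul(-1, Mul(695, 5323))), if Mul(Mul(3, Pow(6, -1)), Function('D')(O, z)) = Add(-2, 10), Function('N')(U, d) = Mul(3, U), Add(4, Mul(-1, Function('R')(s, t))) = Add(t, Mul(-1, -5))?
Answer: -3698450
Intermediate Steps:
Function('R')(s, t) = Add(-1, Mul(-1, t)) (Function('R')(s, t) = Add(4, Mul(-1, Add(t, Mul(-1, -5)))) = Add(4, Mul(-1, Add(t, 5))) = Add(4, Mul(-1, Add(5, t))) = Add(4, Add(-5, Mul(-1, t))) = Add(-1, Mul(-1, t)))
Function('D')(O, z) = 16 (Function('D')(O, z) = Mul(2, Add(-2, 10)) = Mul(2, 8) = 16)
Function('a')(f) = 0 (Function('a')(f) = Mul(Mul(f, 0), Add(-1, Mul(-1, f))) = Mul(0, Add(-1, Mul(-1, f))) = 0)
Function('Z')(F) = 1035 (Function('Z')(F) = Add(1051, Mul(-1, 16)) = Add(1051, -16) = 1035)
Add(Function('Z')(Function('a')(h)), Mul(-1, Mul(695, 5323))) = Add(1035, Mul(-1, Mul(695, 5323))) = Add(1035, Mul(-1, 3699485)) = Add(1035, -3699485) = -3698450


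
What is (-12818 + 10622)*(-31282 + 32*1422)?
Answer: -31231512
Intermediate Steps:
(-12818 + 10622)*(-31282 + 32*1422) = -2196*(-31282 + 45504) = -2196*14222 = -31231512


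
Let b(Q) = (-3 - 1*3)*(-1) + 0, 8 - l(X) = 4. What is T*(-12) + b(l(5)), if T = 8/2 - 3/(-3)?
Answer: -54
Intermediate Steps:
l(X) = 4 (l(X) = 8 - 1*4 = 8 - 4 = 4)
b(Q) = 6 (b(Q) = (-3 - 3)*(-1) + 0 = -6*(-1) + 0 = 6 + 0 = 6)
T = 5 (T = 8*(1/2) - 3*(-1/3) = 4 + 1 = 5)
T*(-12) + b(l(5)) = 5*(-12) + 6 = -60 + 6 = -54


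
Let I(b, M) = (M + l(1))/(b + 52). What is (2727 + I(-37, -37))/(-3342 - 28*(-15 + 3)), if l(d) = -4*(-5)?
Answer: -20444/22545 ≈ -0.90681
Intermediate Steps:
l(d) = 20
I(b, M) = (20 + M)/(52 + b) (I(b, M) = (M + 20)/(b + 52) = (20 + M)/(52 + b))
(2727 + I(-37, -37))/(-3342 - 28*(-15 + 3)) = (2727 + (20 - 37)/(52 - 37))/(-3342 - 28*(-15 + 3)) = (2727 - 17/15)/(-3342 - 28*(-12)) = (2727 + (1/15)*(-17))/(-3342 + 336) = (2727 - 17/15)/(-3006) = (40888/15)*(-1/3006) = -20444/22545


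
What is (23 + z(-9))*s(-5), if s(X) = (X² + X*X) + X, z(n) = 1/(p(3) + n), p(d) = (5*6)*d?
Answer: 9320/9 ≈ 1035.6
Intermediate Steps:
p(d) = 30*d
z(n) = 1/(90 + n) (z(n) = 1/(30*3 + n) = 1/(90 + n))
s(X) = X + 2*X² (s(X) = (X² + X²) + X = 2*X² + X = X + 2*X²)
(23 + z(-9))*s(-5) = (23 + 1/(90 - 9))*(-5*(1 + 2*(-5))) = (23 + 1/81)*(-5*(1 - 10)) = (23 + 1/81)*(-5*(-9)) = (1864/81)*45 = 9320/9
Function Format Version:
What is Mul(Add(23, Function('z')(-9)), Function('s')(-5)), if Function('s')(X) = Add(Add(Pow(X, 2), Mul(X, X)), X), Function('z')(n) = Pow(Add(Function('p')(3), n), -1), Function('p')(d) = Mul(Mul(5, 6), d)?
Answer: Rational(9320, 9) ≈ 1035.6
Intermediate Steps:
Function('p')(d) = Mul(30, d)
Function('z')(n) = Pow(Add(90, n), -1) (Function('z')(n) = Pow(Add(Mul(30, 3), n), -1) = Pow(Add(90, n), -1))
Function('s')(X) = Add(X, Mul(2, Pow(X, 2))) (Function('s')(X) = Add(Add(Pow(X, 2), Pow(X, 2)), X) = Add(Mul(2, Pow(X, 2)), X) = Add(X, Mul(2, Pow(X, 2))))
Mul(Add(23, Function('z')(-9)), Function('s')(-5)) = Mul(Add(23, Pow(Add(90, -9), -1)), Mul(-5, Add(1, Mul(2, -5)))) = Mul(Add(23, Pow(81, -1)), Mul(-5, Add(1, -10))) = Mul(Add(23, Rational(1, 81)), Mul(-5, -9)) = Mul(Rational(1864, 81), 45) = Rational(9320, 9)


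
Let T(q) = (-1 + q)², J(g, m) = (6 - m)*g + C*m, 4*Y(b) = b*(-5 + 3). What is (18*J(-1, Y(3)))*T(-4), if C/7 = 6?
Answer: -31725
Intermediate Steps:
C = 42 (C = 7*6 = 42)
Y(b) = -b/2 (Y(b) = (b*(-5 + 3))/4 = (b*(-2))/4 = (-2*b)/4 = -b/2)
J(g, m) = 42*m + g*(6 - m) (J(g, m) = (6 - m)*g + 42*m = g*(6 - m) + 42*m = 42*m + g*(6 - m))
(18*J(-1, Y(3)))*T(-4) = (18*(6*(-1) + 42*(-½*3) - 1*(-1)*(-½*3)))*(-1 - 4)² = (18*(-6 + 42*(-3/2) - 1*(-1)*(-3/2)))*(-5)² = (18*(-6 - 63 - 3/2))*25 = (18*(-141/2))*25 = -1269*25 = -31725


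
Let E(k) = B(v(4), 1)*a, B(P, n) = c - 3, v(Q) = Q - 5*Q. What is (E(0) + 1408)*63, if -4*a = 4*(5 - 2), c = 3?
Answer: 88704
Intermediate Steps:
a = -3 (a = -(5 - 2) = -3 ≈ -3.0000)
v(Q) = -4*Q
B(P, n) = 0 (B(P, n) = 3 - 3 = 0)
E(k) = 0 (E(k) = 0*(-3) = 0)
(E(0) + 1408)*63 = (0 + 1408)*63 = 1408*63 = 88704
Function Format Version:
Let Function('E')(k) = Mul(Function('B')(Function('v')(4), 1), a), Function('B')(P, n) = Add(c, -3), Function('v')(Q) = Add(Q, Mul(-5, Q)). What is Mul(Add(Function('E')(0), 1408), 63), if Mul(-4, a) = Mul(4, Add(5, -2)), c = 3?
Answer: 88704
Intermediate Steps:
a = -3 (a = Mul(Rational(-1, 4), Mul(4, Add(5, -2))) = Mul(Rational(-1, 4), Mul(4, 3)) = Mul(Rational(-1, 4), 12) = -3)
Function('v')(Q) = Mul(-4, Q)
Function('B')(P, n) = 0 (Function('B')(P, n) = Add(3, -3) = 0)
Function('E')(k) = 0 (Function('E')(k) = Mul(0, -3) = 0)
Mul(Add(Function('E')(0), 1408), 63) = Mul(Add(0, 1408), 63) = Mul(1408, 63) = 88704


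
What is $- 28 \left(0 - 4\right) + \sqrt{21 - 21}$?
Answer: $112$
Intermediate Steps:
$- 28 \left(0 - 4\right) + \sqrt{21 - 21} = - 28 \left(0 - 4\right) + \sqrt{0} = \left(-28\right) \left(-4\right) + 0 = 112 + 0 = 112$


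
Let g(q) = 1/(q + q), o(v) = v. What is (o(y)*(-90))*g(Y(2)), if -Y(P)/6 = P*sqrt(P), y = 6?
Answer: 45*sqrt(2)/4 ≈ 15.910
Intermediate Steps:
Y(P) = -6*P**(3/2) (Y(P) = -6*P*sqrt(P) = -6*P**(3/2))
g(q) = 1/(2*q)
(o(y)*(-90))*g(Y(2)) = (6*(-90))*(1/(2*((-12*sqrt(2))))) = -270/((-12*sqrt(2))) = -270*(-sqrt(2)/24) = -(-45)*sqrt(2)/4 = 45*sqrt(2)/4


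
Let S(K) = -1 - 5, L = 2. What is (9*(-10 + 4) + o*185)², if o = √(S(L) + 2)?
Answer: -133984 - 39960*I ≈ -1.3398e+5 - 39960.0*I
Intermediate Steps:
S(K) = -6
o = 2*I (o = √(-6 + 2) = √(-4) = 2*I ≈ 2.0*I)
(9*(-10 + 4) + o*185)² = (9*(-10 + 4) + (2*I)*185)² = (9*(-6) + 370*I)² = (-54 + 370*I)²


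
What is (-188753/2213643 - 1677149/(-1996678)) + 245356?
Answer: 1084460239719862897/4419932277954 ≈ 2.4536e+5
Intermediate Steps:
(-188753/2213643 - 1677149/(-1996678)) + 245356 = (-188753*1/2213643 - 1677149*(-1/1996678)) + 245356 = (-188753/2213643 + 1677149/1996678) + 245356 = 3335730181273/4419932277954 + 245356 = 1084460239719862897/4419932277954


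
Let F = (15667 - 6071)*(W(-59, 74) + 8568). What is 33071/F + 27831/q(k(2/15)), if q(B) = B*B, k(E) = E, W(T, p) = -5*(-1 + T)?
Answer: 133219335158771/85097328 ≈ 1.5655e+6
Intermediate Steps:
W(T, p) = 5 - 5*T
q(B) = B**2
F = 85097328 (F = (15667 - 6071)*((5 - 5*(-59)) + 8568) = 9596*((5 + 295) + 8568) = 9596*(300 + 8568) = 9596*8868 = 85097328)
33071/F + 27831/q(k(2/15)) = 33071/85097328 + 27831/((2/15)**2) = 33071/85097328 + 27831/(4/225) = 33071/85097328 + 27831*(225/4) = 33071/85097328 + 6261975/4 = 133219335158771/85097328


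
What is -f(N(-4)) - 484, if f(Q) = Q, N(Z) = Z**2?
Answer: -500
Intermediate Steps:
-f(N(-4)) - 484 = -1*(-4)**2 - 484 = -1*16 - 484 = -16 - 484 = -500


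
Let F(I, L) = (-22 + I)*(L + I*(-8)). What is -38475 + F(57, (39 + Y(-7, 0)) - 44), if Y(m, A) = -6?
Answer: -54820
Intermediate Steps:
F(I, L) = (-22 + I)*(L - 8*I)
-38475 + F(57, (39 + Y(-7, 0)) - 44) = -38475 + (-22*((39 - 6) - 44) - 8*57**2 + 176*57 + 57*((39 - 6) - 44)) = -38475 + (-22*(33 - 44) - 8*3249 + 10032 + 57*(33 - 44)) = -38475 + (-22*(-11) - 25992 + 10032 + 57*(-11)) = -38475 + (242 - 25992 + 10032 - 627) = -38475 - 16345 = -54820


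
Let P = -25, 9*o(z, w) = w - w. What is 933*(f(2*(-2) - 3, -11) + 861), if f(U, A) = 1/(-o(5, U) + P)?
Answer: 20081892/25 ≈ 8.0328e+5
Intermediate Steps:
o(z, w) = 0 (o(z, w) = (w - w)/9 = (⅑)*0 = 0)
f(U, A) = -1/25 (f(U, A) = 1/(-1*0 - 25) = 1/(0 - 25) = 1/(-25) = -1/25)
933*(f(2*(-2) - 3, -11) + 861) = 933*(-1/25 + 861) = 933*(21524/25) = 20081892/25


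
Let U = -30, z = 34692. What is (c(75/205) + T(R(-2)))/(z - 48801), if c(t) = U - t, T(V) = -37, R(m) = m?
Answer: 2762/578469 ≈ 0.0047747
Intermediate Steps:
c(t) = -30 - t
(c(75/205) + T(R(-2)))/(z - 48801) = ((-30 - 75/205) - 37)/(34692 - 48801) = ((-30 - 75/205) - 37)/(-14109) = ((-30 - 1*15/41) - 37)*(-1/14109) = ((-30 - 15/41) - 37)*(-1/14109) = (-1245/41 - 37)*(-1/14109) = -2762/41*(-1/14109) = 2762/578469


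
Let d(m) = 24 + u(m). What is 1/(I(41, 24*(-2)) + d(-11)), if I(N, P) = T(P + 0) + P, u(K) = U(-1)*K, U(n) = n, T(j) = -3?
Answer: -1/16 ≈ -0.062500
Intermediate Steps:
u(K) = -K
I(N, P) = -3 + P
d(m) = 24 - m
1/(I(41, 24*(-2)) + d(-11)) = 1/((-3 + 24*(-2)) + (24 - 1*(-11))) = 1/((-3 - 48) + (24 + 11)) = 1/(-51 + 35) = 1/(-16) = -1/16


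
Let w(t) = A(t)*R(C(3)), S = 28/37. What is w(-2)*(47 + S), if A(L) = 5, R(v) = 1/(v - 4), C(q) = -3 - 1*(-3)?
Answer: -8835/148 ≈ -59.696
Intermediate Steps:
S = 28/37 (S = 28*(1/37) = 28/37 ≈ 0.75676)
C(q) = 0 (C(q) = -3 + 3 = 0)
R(v) = 1/(-4 + v)
w(t) = -5/4 (w(t) = 5/(-4 + 0) = 5/(-4) = 5*(-1/4) = -5/4)
w(-2)*(47 + S) = -5*(47 + 28/37)/4 = -5/4*1767/37 = -8835/148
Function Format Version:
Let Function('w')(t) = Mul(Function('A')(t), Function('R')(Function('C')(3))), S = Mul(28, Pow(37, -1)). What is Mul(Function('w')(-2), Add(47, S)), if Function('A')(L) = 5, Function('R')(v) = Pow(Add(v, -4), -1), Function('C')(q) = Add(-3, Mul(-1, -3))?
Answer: Rational(-8835, 148) ≈ -59.696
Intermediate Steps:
S = Rational(28, 37) (S = Mul(28, Rational(1, 37)) = Rational(28, 37) ≈ 0.75676)
Function('C')(q) = 0 (Function('C')(q) = Add(-3, 3) = 0)
Function('R')(v) = Pow(Add(-4, v), -1)
Function('w')(t) = Rational(-5, 4) (Function('w')(t) = Mul(5, Pow(Add(-4, 0), -1)) = Mul(5, Pow(-4, -1)) = Mul(5, Rational(-1, 4)) = Rational(-5, 4))
Mul(Function('w')(-2), Add(47, S)) = Mul(Rational(-5, 4), Add(47, Rational(28, 37))) = Mul(Rational(-5, 4), Rational(1767, 37)) = Rational(-8835, 148)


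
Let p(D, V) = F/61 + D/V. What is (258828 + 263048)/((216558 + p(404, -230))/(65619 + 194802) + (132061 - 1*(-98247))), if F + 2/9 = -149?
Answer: 8580518105570460/3786664071563167 ≈ 2.2660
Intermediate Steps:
F = -1343/9 (F = -2/9 - 149 = -1343/9 ≈ -149.22)
p(D, V) = -1343/549 + D/V (p(D, V) = -1343/9/61 + D/V = -1343/9*1/61 + D/V = -1343/549 + D/V)
(258828 + 263048)/((216558 + p(404, -230))/(65619 + 194802) + (132061 - 1*(-98247))) = (258828 + 263048)/((216558 + (-1343/549 + 404/(-230)))/(65619 + 194802) + (132061 - 1*(-98247))) = 521876/((216558 + (-1343/549 + 404*(-1/230)))/260421 + (132061 + 98247)) = 521876/((216558 + (-1343/549 - 202/115))*(1/260421) + 230308) = 521876/((216558 - 265343/63135)*(1/260421) + 230308) = 521876/((13672123987/63135)*(1/260421) + 230308) = 521876/(13672123987/16441679835 + 230308) = 521876/(3786664071563167/16441679835) = 521876*(16441679835/3786664071563167) = 8580518105570460/3786664071563167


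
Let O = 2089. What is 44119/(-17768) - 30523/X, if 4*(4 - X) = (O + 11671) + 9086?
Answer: 581046943/202821720 ≈ 2.8648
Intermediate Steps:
X = -11415/2 (X = 4 - ((2089 + 11671) + 9086)/4 = 4 - (13760 + 9086)/4 = 4 - ¼*22846 = 4 - 11423/2 = -11415/2 ≈ -5707.5)
44119/(-17768) - 30523/X = 44119/(-17768) - 30523/(-11415/2) = 44119*(-1/17768) - 30523*(-2/11415) = -44119/17768 + 61046/11415 = 581046943/202821720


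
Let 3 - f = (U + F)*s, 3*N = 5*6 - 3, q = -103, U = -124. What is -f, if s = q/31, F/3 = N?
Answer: 9898/31 ≈ 319.29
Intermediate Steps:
N = 9 (N = (5*6 - 3)/3 = (30 - 3)/3 = (⅓)*27 = 9)
F = 27 (F = 3*9 = 27)
s = -103/31 ≈ -3.3226
f = -9898/31 (f = 3 - (-124 + 27)*(-103)/31 = 3 - (-97)*(-103)/31 = 3 - 1*9991/31 = 3 - 9991/31 = -9898/31 ≈ -319.29)
-f = -1*(-9898/31) = 9898/31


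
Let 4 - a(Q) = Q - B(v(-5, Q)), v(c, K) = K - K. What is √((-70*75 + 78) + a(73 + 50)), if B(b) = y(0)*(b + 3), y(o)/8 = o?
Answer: I*√5291 ≈ 72.739*I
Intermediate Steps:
y(o) = 8*o
v(c, K) = 0
B(b) = 0 (B(b) = (8*0)*(b + 3) = 0*(3 + b) = 0)
a(Q) = 4 - Q (a(Q) = 4 - (Q - 1*0) = 4 - (Q + 0) = 4 - Q)
√((-70*75 + 78) + a(73 + 50)) = √((-70*75 + 78) + (4 - (73 + 50))) = √((-5250 + 78) + (4 - 1*123)) = √(-5172 + (4 - 123)) = √(-5172 - 119) = √(-5291) = I*√5291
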